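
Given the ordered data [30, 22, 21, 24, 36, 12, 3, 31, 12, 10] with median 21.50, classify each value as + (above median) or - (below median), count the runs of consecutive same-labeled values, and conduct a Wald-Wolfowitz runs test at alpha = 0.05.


Step 1: Compute median = 21.50; label A = above, B = below.
Labels in order: AABAABBABB  (n_A = 5, n_B = 5)
Step 2: Count runs R = 6.
Step 3: Under H0 (random ordering), E[R] = 2*n_A*n_B/(n_A+n_B) + 1 = 2*5*5/10 + 1 = 6.0000.
        Var[R] = 2*n_A*n_B*(2*n_A*n_B - n_A - n_B) / ((n_A+n_B)^2 * (n_A+n_B-1)) = 2000/900 = 2.2222.
        SD[R] = 1.4907.
Step 4: R = E[R], so z = 0 with no continuity correction.
Step 5: Two-sided p-value via normal approximation = 2*(1 - Phi(|z|)) = 1.000000.
Step 6: alpha = 0.05. fail to reject H0.

R = 6, z = 0.0000, p = 1.000000, fail to reject H0.


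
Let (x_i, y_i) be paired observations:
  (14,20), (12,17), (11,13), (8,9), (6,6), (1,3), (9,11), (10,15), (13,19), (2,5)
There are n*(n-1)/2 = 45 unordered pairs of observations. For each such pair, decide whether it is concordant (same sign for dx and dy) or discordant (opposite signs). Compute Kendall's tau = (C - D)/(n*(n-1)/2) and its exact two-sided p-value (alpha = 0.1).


Step 1: Enumerate the 45 unordered pairs (i,j) with i<j and classify each by sign(x_j-x_i) * sign(y_j-y_i).
  (1,2):dx=-2,dy=-3->C; (1,3):dx=-3,dy=-7->C; (1,4):dx=-6,dy=-11->C; (1,5):dx=-8,dy=-14->C
  (1,6):dx=-13,dy=-17->C; (1,7):dx=-5,dy=-9->C; (1,8):dx=-4,dy=-5->C; (1,9):dx=-1,dy=-1->C
  (1,10):dx=-12,dy=-15->C; (2,3):dx=-1,dy=-4->C; (2,4):dx=-4,dy=-8->C; (2,5):dx=-6,dy=-11->C
  (2,6):dx=-11,dy=-14->C; (2,7):dx=-3,dy=-6->C; (2,8):dx=-2,dy=-2->C; (2,9):dx=+1,dy=+2->C
  (2,10):dx=-10,dy=-12->C; (3,4):dx=-3,dy=-4->C; (3,5):dx=-5,dy=-7->C; (3,6):dx=-10,dy=-10->C
  (3,7):dx=-2,dy=-2->C; (3,8):dx=-1,dy=+2->D; (3,9):dx=+2,dy=+6->C; (3,10):dx=-9,dy=-8->C
  (4,5):dx=-2,dy=-3->C; (4,6):dx=-7,dy=-6->C; (4,7):dx=+1,dy=+2->C; (4,8):dx=+2,dy=+6->C
  (4,9):dx=+5,dy=+10->C; (4,10):dx=-6,dy=-4->C; (5,6):dx=-5,dy=-3->C; (5,7):dx=+3,dy=+5->C
  (5,8):dx=+4,dy=+9->C; (5,9):dx=+7,dy=+13->C; (5,10):dx=-4,dy=-1->C; (6,7):dx=+8,dy=+8->C
  (6,8):dx=+9,dy=+12->C; (6,9):dx=+12,dy=+16->C; (6,10):dx=+1,dy=+2->C; (7,8):dx=+1,dy=+4->C
  (7,9):dx=+4,dy=+8->C; (7,10):dx=-7,dy=-6->C; (8,9):dx=+3,dy=+4->C; (8,10):dx=-8,dy=-10->C
  (9,10):dx=-11,dy=-14->C
Step 2: C = 44, D = 1, total pairs = 45.
Step 3: tau = (C - D)/(n(n-1)/2) = (44 - 1)/45 = 0.955556.
Step 4: Exact two-sided p-value (enumerate n! = 3628800 permutations of y under H0): p = 0.000006.
Step 5: alpha = 0.1. reject H0.

tau_b = 0.9556 (C=44, D=1), p = 0.000006, reject H0.


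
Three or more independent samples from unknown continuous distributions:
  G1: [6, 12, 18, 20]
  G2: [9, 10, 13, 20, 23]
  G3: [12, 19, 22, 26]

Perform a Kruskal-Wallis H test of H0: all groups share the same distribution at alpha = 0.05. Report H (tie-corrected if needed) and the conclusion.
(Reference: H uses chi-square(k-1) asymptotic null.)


Step 1: Combine all N = 13 observations and assign midranks.
sorted (value, group, rank): (6,G1,1), (9,G2,2), (10,G2,3), (12,G1,4.5), (12,G3,4.5), (13,G2,6), (18,G1,7), (19,G3,8), (20,G1,9.5), (20,G2,9.5), (22,G3,11), (23,G2,12), (26,G3,13)
Step 2: Sum ranks within each group.
R_1 = 22 (n_1 = 4)
R_2 = 32.5 (n_2 = 5)
R_3 = 36.5 (n_3 = 4)
Step 3: H = 12/(N(N+1)) * sum(R_i^2/n_i) - 3(N+1)
     = 12/(13*14) * (22^2/4 + 32.5^2/5 + 36.5^2/4) - 3*14
     = 0.065934 * 665.312 - 42
     = 1.866758.
Step 4: Ties present; correction factor C = 1 - 12/(13^3 - 13) = 0.994505. Corrected H = 1.866758 / 0.994505 = 1.877072.
Step 5: Under H0, H ~ chi^2(2); p-value = 0.391200.
Step 6: alpha = 0.05. fail to reject H0.

H = 1.8771, df = 2, p = 0.391200, fail to reject H0.


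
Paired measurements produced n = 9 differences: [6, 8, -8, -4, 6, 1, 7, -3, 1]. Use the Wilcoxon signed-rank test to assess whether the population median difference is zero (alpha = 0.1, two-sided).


Step 1: Drop any zero differences (none here) and take |d_i|.
|d| = [6, 8, 8, 4, 6, 1, 7, 3, 1]
Step 2: Midrank |d_i| (ties get averaged ranks).
ranks: |6|->5.5, |8|->8.5, |8|->8.5, |4|->4, |6|->5.5, |1|->1.5, |7|->7, |3|->3, |1|->1.5
Step 3: Attach original signs; sum ranks with positive sign and with negative sign.
W+ = 5.5 + 8.5 + 5.5 + 1.5 + 7 + 1.5 = 29.5
W- = 8.5 + 4 + 3 = 15.5
(Check: W+ + W- = 45 should equal n(n+1)/2 = 45.)
Step 4: Test statistic W = min(W+, W-) = 15.5.
Step 5: Ties in |d|, so use the tie-corrected normal approximation.
        E[W] = n(n+1)/4 = 9*10/4 = 22.5.
        Tie groups: |d|=1 (t=2), |d|=6 (t=2), |d|=8 (t=2); sum(t^3 - t) = 18.
        Var[W] = n(n+1)(2n+1)/24 - sum(t^3-t)/48 = 1710/24 - 18/48 = 70.875.
        z = (W - E[W]) / sqrt(Var[W]) = (15.5 - 22.5) / 8.4187 = -0.8315.
        Two-sided p = 2*Phi(z) = 0.405703.
Step 6: alpha = 0.1. fail to reject H0.

W+ = 29.5, W- = 15.5, W = min = 15.5, p = 0.405703, fail to reject H0.


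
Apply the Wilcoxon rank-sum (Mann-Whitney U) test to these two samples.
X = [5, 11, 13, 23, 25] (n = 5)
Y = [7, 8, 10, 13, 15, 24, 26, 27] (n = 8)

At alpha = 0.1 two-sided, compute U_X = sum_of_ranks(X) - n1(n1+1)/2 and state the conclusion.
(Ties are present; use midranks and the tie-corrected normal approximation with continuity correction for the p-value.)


Step 1: Combine and sort all 13 observations; assign midranks.
sorted (value, group): (5,X), (7,Y), (8,Y), (10,Y), (11,X), (13,X), (13,Y), (15,Y), (23,X), (24,Y), (25,X), (26,Y), (27,Y)
ranks: 5->1, 7->2, 8->3, 10->4, 11->5, 13->6.5, 13->6.5, 15->8, 23->9, 24->10, 25->11, 26->12, 27->13
Step 2: Rank sum for X: R1 = 1 + 5 + 6.5 + 9 + 11 = 32.5.
Step 3: U_X = R1 - n1(n1+1)/2 = 32.5 - 5*6/2 = 32.5 - 15 = 17.5.
       U_Y = n1*n2 - U_X = 40 - 17.5 = 22.5.
Step 4: Ties are present, so use the tie-corrected normal approximation (with continuity correction) for the p-value.
Step 5: p-value = 0.769390; compare to alpha = 0.1. fail to reject H0.

U_X = 17.5, p = 0.769390, fail to reject H0 at alpha = 0.1.


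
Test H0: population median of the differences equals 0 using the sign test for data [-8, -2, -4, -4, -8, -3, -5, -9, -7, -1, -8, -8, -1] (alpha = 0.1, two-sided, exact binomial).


Step 1: Discard zero differences. Original n = 13; n_eff = number of nonzero differences = 13.
Nonzero differences (with sign): -8, -2, -4, -4, -8, -3, -5, -9, -7, -1, -8, -8, -1
Step 2: Count signs: positive = 0, negative = 13.
Step 3: Under H0: P(positive) = 0.5, so the number of positives S ~ Bin(13, 0.5).
Step 4: Two-sided exact p-value = sum of Bin(13,0.5) probabilities at or below the observed probability = 0.000244.
Step 5: alpha = 0.1. reject H0.

n_eff = 13, pos = 0, neg = 13, p = 0.000244, reject H0.


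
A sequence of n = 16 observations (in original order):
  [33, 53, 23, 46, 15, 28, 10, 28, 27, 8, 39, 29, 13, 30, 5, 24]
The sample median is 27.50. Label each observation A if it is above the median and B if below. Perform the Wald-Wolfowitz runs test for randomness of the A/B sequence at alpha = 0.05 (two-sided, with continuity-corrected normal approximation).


Step 1: Compute median = 27.50; label A = above, B = below.
Labels in order: AABABABABBAABABB  (n_A = 8, n_B = 8)
Step 2: Count runs R = 12.
Step 3: Under H0 (random ordering), E[R] = 2*n_A*n_B/(n_A+n_B) + 1 = 2*8*8/16 + 1 = 9.0000.
        Var[R] = 2*n_A*n_B*(2*n_A*n_B - n_A - n_B) / ((n_A+n_B)^2 * (n_A+n_B-1)) = 14336/3840 = 3.7333.
        SD[R] = 1.9322.
Step 4: Continuity-corrected z = (R - 0.5 - E[R]) / SD[R] = (12 - 0.5 - 9.0000) / 1.9322 = 1.2939.
Step 5: Two-sided p-value via normal approximation = 2*(1 - Phi(|z|)) = 0.195709.
Step 6: alpha = 0.05. fail to reject H0.

R = 12, z = 1.2939, p = 0.195709, fail to reject H0.


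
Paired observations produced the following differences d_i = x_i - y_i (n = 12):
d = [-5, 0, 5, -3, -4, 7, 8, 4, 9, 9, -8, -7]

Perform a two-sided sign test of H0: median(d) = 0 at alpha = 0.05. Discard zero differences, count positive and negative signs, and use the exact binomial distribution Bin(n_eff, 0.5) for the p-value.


Step 1: Discard zero differences. Original n = 12; n_eff = number of nonzero differences = 11.
Nonzero differences (with sign): -5, +5, -3, -4, +7, +8, +4, +9, +9, -8, -7
Step 2: Count signs: positive = 6, negative = 5.
Step 3: Under H0: P(positive) = 0.5, so the number of positives S ~ Bin(11, 0.5).
Step 4: Two-sided exact p-value = sum of Bin(11,0.5) probabilities at or below the observed probability = 1.000000.
Step 5: alpha = 0.05. fail to reject H0.

n_eff = 11, pos = 6, neg = 5, p = 1.000000, fail to reject H0.


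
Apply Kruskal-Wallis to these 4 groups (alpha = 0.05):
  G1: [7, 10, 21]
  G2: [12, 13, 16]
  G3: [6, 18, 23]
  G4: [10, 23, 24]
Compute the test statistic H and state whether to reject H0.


Step 1: Combine all N = 12 observations and assign midranks.
sorted (value, group, rank): (6,G3,1), (7,G1,2), (10,G1,3.5), (10,G4,3.5), (12,G2,5), (13,G2,6), (16,G2,7), (18,G3,8), (21,G1,9), (23,G3,10.5), (23,G4,10.5), (24,G4,12)
Step 2: Sum ranks within each group.
R_1 = 14.5 (n_1 = 3)
R_2 = 18 (n_2 = 3)
R_3 = 19.5 (n_3 = 3)
R_4 = 26 (n_4 = 3)
Step 3: H = 12/(N(N+1)) * sum(R_i^2/n_i) - 3(N+1)
     = 12/(12*13) * (14.5^2/3 + 18^2/3 + 19.5^2/3 + 26^2/3) - 3*13
     = 0.076923 * 530.167 - 39
     = 1.782051.
Step 4: Ties present; correction factor C = 1 - 12/(12^3 - 12) = 0.993007. Corrected H = 1.782051 / 0.993007 = 1.794601.
Step 5: Under H0, H ~ chi^2(3); p-value = 0.616111.
Step 6: alpha = 0.05. fail to reject H0.

H = 1.7946, df = 3, p = 0.616111, fail to reject H0.


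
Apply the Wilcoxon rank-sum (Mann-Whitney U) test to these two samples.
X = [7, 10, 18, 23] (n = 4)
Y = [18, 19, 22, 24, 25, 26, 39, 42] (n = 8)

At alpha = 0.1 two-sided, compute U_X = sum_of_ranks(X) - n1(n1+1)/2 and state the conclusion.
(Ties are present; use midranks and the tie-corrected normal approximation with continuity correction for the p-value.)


Step 1: Combine and sort all 12 observations; assign midranks.
sorted (value, group): (7,X), (10,X), (18,X), (18,Y), (19,Y), (22,Y), (23,X), (24,Y), (25,Y), (26,Y), (39,Y), (42,Y)
ranks: 7->1, 10->2, 18->3.5, 18->3.5, 19->5, 22->6, 23->7, 24->8, 25->9, 26->10, 39->11, 42->12
Step 2: Rank sum for X: R1 = 1 + 2 + 3.5 + 7 = 13.5.
Step 3: U_X = R1 - n1(n1+1)/2 = 13.5 - 4*5/2 = 13.5 - 10 = 3.5.
       U_Y = n1*n2 - U_X = 32 - 3.5 = 28.5.
Step 4: Ties are present, so use the tie-corrected normal approximation (with continuity correction) for the p-value.
Step 5: p-value = 0.041184; compare to alpha = 0.1. reject H0.

U_X = 3.5, p = 0.041184, reject H0 at alpha = 0.1.


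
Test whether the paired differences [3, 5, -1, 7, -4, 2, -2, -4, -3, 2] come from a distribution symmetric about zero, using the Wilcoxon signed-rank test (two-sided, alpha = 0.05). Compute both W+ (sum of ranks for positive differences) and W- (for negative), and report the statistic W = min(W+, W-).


Step 1: Drop any zero differences (none here) and take |d_i|.
|d| = [3, 5, 1, 7, 4, 2, 2, 4, 3, 2]
Step 2: Midrank |d_i| (ties get averaged ranks).
ranks: |3|->5.5, |5|->9, |1|->1, |7|->10, |4|->7.5, |2|->3, |2|->3, |4|->7.5, |3|->5.5, |2|->3
Step 3: Attach original signs; sum ranks with positive sign and with negative sign.
W+ = 5.5 + 9 + 10 + 3 + 3 = 30.5
W- = 1 + 7.5 + 3 + 7.5 + 5.5 = 24.5
(Check: W+ + W- = 55 should equal n(n+1)/2 = 55.)
Step 4: Test statistic W = min(W+, W-) = 24.5.
Step 5: Ties in |d|, so use the tie-corrected normal approximation.
        E[W] = n(n+1)/4 = 10*11/4 = 27.5.
        Tie groups: |d|=2 (t=3), |d|=3 (t=2), |d|=4 (t=2); sum(t^3 - t) = 36.
        Var[W] = n(n+1)(2n+1)/24 - sum(t^3-t)/48 = 2310/24 - 36/48 = 95.5.
        z = (W - E[W]) / sqrt(Var[W]) = (24.5 - 27.5) / 9.7724 = -0.3070.
        Two-sided p = 2*Phi(z) = 0.758853.
Step 6: alpha = 0.05. fail to reject H0.

W+ = 30.5, W- = 24.5, W = min = 24.5, p = 0.758853, fail to reject H0.


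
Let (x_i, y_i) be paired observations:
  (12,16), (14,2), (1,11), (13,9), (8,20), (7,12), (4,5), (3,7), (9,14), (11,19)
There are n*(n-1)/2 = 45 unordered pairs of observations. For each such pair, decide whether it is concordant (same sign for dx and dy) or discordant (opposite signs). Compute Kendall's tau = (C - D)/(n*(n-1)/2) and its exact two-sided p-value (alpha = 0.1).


Step 1: Enumerate the 45 unordered pairs (i,j) with i<j and classify each by sign(x_j-x_i) * sign(y_j-y_i).
  (1,2):dx=+2,dy=-14->D; (1,3):dx=-11,dy=-5->C; (1,4):dx=+1,dy=-7->D; (1,5):dx=-4,dy=+4->D
  (1,6):dx=-5,dy=-4->C; (1,7):dx=-8,dy=-11->C; (1,8):dx=-9,dy=-9->C; (1,9):dx=-3,dy=-2->C
  (1,10):dx=-1,dy=+3->D; (2,3):dx=-13,dy=+9->D; (2,4):dx=-1,dy=+7->D; (2,5):dx=-6,dy=+18->D
  (2,6):dx=-7,dy=+10->D; (2,7):dx=-10,dy=+3->D; (2,8):dx=-11,dy=+5->D; (2,9):dx=-5,dy=+12->D
  (2,10):dx=-3,dy=+17->D; (3,4):dx=+12,dy=-2->D; (3,5):dx=+7,dy=+9->C; (3,6):dx=+6,dy=+1->C
  (3,7):dx=+3,dy=-6->D; (3,8):dx=+2,dy=-4->D; (3,9):dx=+8,dy=+3->C; (3,10):dx=+10,dy=+8->C
  (4,5):dx=-5,dy=+11->D; (4,6):dx=-6,dy=+3->D; (4,7):dx=-9,dy=-4->C; (4,8):dx=-10,dy=-2->C
  (4,9):dx=-4,dy=+5->D; (4,10):dx=-2,dy=+10->D; (5,6):dx=-1,dy=-8->C; (5,7):dx=-4,dy=-15->C
  (5,8):dx=-5,dy=-13->C; (5,9):dx=+1,dy=-6->D; (5,10):dx=+3,dy=-1->D; (6,7):dx=-3,dy=-7->C
  (6,8):dx=-4,dy=-5->C; (6,9):dx=+2,dy=+2->C; (6,10):dx=+4,dy=+7->C; (7,8):dx=-1,dy=+2->D
  (7,9):dx=+5,dy=+9->C; (7,10):dx=+7,dy=+14->C; (8,9):dx=+6,dy=+7->C; (8,10):dx=+8,dy=+12->C
  (9,10):dx=+2,dy=+5->C
Step 2: C = 23, D = 22, total pairs = 45.
Step 3: tau = (C - D)/(n(n-1)/2) = (23 - 22)/45 = 0.022222.
Step 4: Exact two-sided p-value (enumerate n! = 3628800 permutations of y under H0): p = 1.000000.
Step 5: alpha = 0.1. fail to reject H0.

tau_b = 0.0222 (C=23, D=22), p = 1.000000, fail to reject H0.


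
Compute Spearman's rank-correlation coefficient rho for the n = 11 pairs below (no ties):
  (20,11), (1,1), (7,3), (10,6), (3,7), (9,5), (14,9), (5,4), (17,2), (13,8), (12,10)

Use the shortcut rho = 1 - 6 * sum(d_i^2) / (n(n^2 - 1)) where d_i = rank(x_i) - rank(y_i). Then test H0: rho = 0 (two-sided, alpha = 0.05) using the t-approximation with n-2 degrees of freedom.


Step 1: Rank x and y separately (midranks; no ties here).
rank(x): 20->11, 1->1, 7->4, 10->6, 3->2, 9->5, 14->9, 5->3, 17->10, 13->8, 12->7
rank(y): 11->11, 1->1, 3->3, 6->6, 7->7, 5->5, 9->9, 4->4, 2->2, 8->8, 10->10
Step 2: d_i = R_x(i) - R_y(i); compute d_i^2.
  (11-11)^2=0, (1-1)^2=0, (4-3)^2=1, (6-6)^2=0, (2-7)^2=25, (5-5)^2=0, (9-9)^2=0, (3-4)^2=1, (10-2)^2=64, (8-8)^2=0, (7-10)^2=9
sum(d^2) = 100.
Step 3: rho = 1 - 6*100 / (11*(11^2 - 1)) = 1 - 600/1320 = 0.545455.
Step 4: Under H0, t = rho * sqrt((n-2)/(1-rho^2)) = 1.9524 ~ t(9).
Step 5: Two-sided p-value from the t-distribution with 9 df = 0.082651.
Step 6: alpha = 0.05. fail to reject H0.

rho = 0.5455, p = 0.082651, fail to reject H0 at alpha = 0.05.


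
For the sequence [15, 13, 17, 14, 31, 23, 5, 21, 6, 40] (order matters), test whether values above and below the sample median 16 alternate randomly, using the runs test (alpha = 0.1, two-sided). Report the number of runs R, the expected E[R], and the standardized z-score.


Step 1: Compute median = 16; label A = above, B = below.
Labels in order: BBABAABABA  (n_A = 5, n_B = 5)
Step 2: Count runs R = 8.
Step 3: Under H0 (random ordering), E[R] = 2*n_A*n_B/(n_A+n_B) + 1 = 2*5*5/10 + 1 = 6.0000.
        Var[R] = 2*n_A*n_B*(2*n_A*n_B - n_A - n_B) / ((n_A+n_B)^2 * (n_A+n_B-1)) = 2000/900 = 2.2222.
        SD[R] = 1.4907.
Step 4: Continuity-corrected z = (R - 0.5 - E[R]) / SD[R] = (8 - 0.5 - 6.0000) / 1.4907 = 1.0062.
Step 5: Two-sided p-value via normal approximation = 2*(1 - Phi(|z|)) = 0.314305.
Step 6: alpha = 0.1. fail to reject H0.

R = 8, z = 1.0062, p = 0.314305, fail to reject H0.


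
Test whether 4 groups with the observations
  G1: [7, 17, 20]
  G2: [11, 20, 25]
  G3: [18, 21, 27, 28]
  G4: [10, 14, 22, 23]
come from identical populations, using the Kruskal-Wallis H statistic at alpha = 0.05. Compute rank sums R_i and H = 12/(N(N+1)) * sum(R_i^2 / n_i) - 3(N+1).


Step 1: Combine all N = 14 observations and assign midranks.
sorted (value, group, rank): (7,G1,1), (10,G4,2), (11,G2,3), (14,G4,4), (17,G1,5), (18,G3,6), (20,G1,7.5), (20,G2,7.5), (21,G3,9), (22,G4,10), (23,G4,11), (25,G2,12), (27,G3,13), (28,G3,14)
Step 2: Sum ranks within each group.
R_1 = 13.5 (n_1 = 3)
R_2 = 22.5 (n_2 = 3)
R_3 = 42 (n_3 = 4)
R_4 = 27 (n_4 = 4)
Step 3: H = 12/(N(N+1)) * sum(R_i^2/n_i) - 3(N+1)
     = 12/(14*15) * (13.5^2/3 + 22.5^2/3 + 42^2/4 + 27^2/4) - 3*15
     = 0.057143 * 852.75 - 45
     = 3.728571.
Step 4: Ties present; correction factor C = 1 - 6/(14^3 - 14) = 0.997802. Corrected H = 3.728571 / 0.997802 = 3.736784.
Step 5: Under H0, H ~ chi^2(3); p-value = 0.291325.
Step 6: alpha = 0.05. fail to reject H0.

H = 3.7368, df = 3, p = 0.291325, fail to reject H0.


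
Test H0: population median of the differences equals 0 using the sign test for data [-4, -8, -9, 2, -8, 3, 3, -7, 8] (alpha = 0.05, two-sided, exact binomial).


Step 1: Discard zero differences. Original n = 9; n_eff = number of nonzero differences = 9.
Nonzero differences (with sign): -4, -8, -9, +2, -8, +3, +3, -7, +8
Step 2: Count signs: positive = 4, negative = 5.
Step 3: Under H0: P(positive) = 0.5, so the number of positives S ~ Bin(9, 0.5).
Step 4: Two-sided exact p-value = sum of Bin(9,0.5) probabilities at or below the observed probability = 1.000000.
Step 5: alpha = 0.05. fail to reject H0.

n_eff = 9, pos = 4, neg = 5, p = 1.000000, fail to reject H0.


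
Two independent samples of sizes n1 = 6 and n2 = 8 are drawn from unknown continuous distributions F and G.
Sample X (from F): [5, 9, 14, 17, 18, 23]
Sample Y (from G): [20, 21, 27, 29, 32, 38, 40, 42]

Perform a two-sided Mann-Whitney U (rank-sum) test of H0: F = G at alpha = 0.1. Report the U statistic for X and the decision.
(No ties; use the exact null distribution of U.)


Step 1: Combine and sort all 14 observations; assign midranks.
sorted (value, group): (5,X), (9,X), (14,X), (17,X), (18,X), (20,Y), (21,Y), (23,X), (27,Y), (29,Y), (32,Y), (38,Y), (40,Y), (42,Y)
ranks: 5->1, 9->2, 14->3, 17->4, 18->5, 20->6, 21->7, 23->8, 27->9, 29->10, 32->11, 38->12, 40->13, 42->14
Step 2: Rank sum for X: R1 = 1 + 2 + 3 + 4 + 5 + 8 = 23.
Step 3: U_X = R1 - n1(n1+1)/2 = 23 - 6*7/2 = 23 - 21 = 2.
       U_Y = n1*n2 - U_X = 48 - 2 = 46.
Step 4: No ties, so the exact null distribution of U (based on enumerating the C(14,6) = 3003 equally likely rank assignments) gives the two-sided p-value.
Step 5: p-value = 0.002664; compare to alpha = 0.1. reject H0.

U_X = 2, p = 0.002664, reject H0 at alpha = 0.1.


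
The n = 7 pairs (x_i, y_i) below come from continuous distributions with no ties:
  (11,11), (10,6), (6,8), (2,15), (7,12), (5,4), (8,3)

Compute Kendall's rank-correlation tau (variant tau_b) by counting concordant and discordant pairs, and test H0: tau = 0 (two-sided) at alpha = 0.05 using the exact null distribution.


Step 1: Enumerate the 21 unordered pairs (i,j) with i<j and classify each by sign(x_j-x_i) * sign(y_j-y_i).
  (1,2):dx=-1,dy=-5->C; (1,3):dx=-5,dy=-3->C; (1,4):dx=-9,dy=+4->D; (1,5):dx=-4,dy=+1->D
  (1,6):dx=-6,dy=-7->C; (1,7):dx=-3,dy=-8->C; (2,3):dx=-4,dy=+2->D; (2,4):dx=-8,dy=+9->D
  (2,5):dx=-3,dy=+6->D; (2,6):dx=-5,dy=-2->C; (2,7):dx=-2,dy=-3->C; (3,4):dx=-4,dy=+7->D
  (3,5):dx=+1,dy=+4->C; (3,6):dx=-1,dy=-4->C; (3,7):dx=+2,dy=-5->D; (4,5):dx=+5,dy=-3->D
  (4,6):dx=+3,dy=-11->D; (4,7):dx=+6,dy=-12->D; (5,6):dx=-2,dy=-8->C; (5,7):dx=+1,dy=-9->D
  (6,7):dx=+3,dy=-1->D
Step 2: C = 9, D = 12, total pairs = 21.
Step 3: tau = (C - D)/(n(n-1)/2) = (9 - 12)/21 = -0.142857.
Step 4: Exact two-sided p-value (enumerate n! = 5040 permutations of y under H0): p = 0.772619.
Step 5: alpha = 0.05. fail to reject H0.

tau_b = -0.1429 (C=9, D=12), p = 0.772619, fail to reject H0.


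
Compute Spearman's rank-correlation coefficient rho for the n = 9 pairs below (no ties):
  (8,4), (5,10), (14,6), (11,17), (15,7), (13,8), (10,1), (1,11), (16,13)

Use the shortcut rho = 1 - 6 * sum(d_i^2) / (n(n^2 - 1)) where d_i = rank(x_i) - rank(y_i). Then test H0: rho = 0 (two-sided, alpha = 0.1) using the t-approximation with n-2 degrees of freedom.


Step 1: Rank x and y separately (midranks; no ties here).
rank(x): 8->3, 5->2, 14->7, 11->5, 15->8, 13->6, 10->4, 1->1, 16->9
rank(y): 4->2, 10->6, 6->3, 17->9, 7->4, 8->5, 1->1, 11->7, 13->8
Step 2: d_i = R_x(i) - R_y(i); compute d_i^2.
  (3-2)^2=1, (2-6)^2=16, (7-3)^2=16, (5-9)^2=16, (8-4)^2=16, (6-5)^2=1, (4-1)^2=9, (1-7)^2=36, (9-8)^2=1
sum(d^2) = 112.
Step 3: rho = 1 - 6*112 / (9*(9^2 - 1)) = 1 - 672/720 = 0.066667.
Step 4: Under H0, t = rho * sqrt((n-2)/(1-rho^2)) = 0.1768 ~ t(7).
Step 5: Two-sided p-value from the t-distribution with 7 df = 0.864690.
Step 6: alpha = 0.1. fail to reject H0.

rho = 0.0667, p = 0.864690, fail to reject H0 at alpha = 0.1.


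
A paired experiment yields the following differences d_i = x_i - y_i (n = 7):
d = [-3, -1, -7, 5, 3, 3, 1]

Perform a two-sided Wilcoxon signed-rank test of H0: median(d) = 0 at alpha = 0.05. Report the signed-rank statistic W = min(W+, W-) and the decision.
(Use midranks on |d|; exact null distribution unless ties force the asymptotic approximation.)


Step 1: Drop any zero differences (none here) and take |d_i|.
|d| = [3, 1, 7, 5, 3, 3, 1]
Step 2: Midrank |d_i| (ties get averaged ranks).
ranks: |3|->4, |1|->1.5, |7|->7, |5|->6, |3|->4, |3|->4, |1|->1.5
Step 3: Attach original signs; sum ranks with positive sign and with negative sign.
W+ = 6 + 4 + 4 + 1.5 = 15.5
W- = 4 + 1.5 + 7 = 12.5
(Check: W+ + W- = 28 should equal n(n+1)/2 = 28.)
Step 4: Test statistic W = min(W+, W-) = 12.5.
Step 5: Ties in |d|, so use the tie-corrected normal approximation.
        E[W] = n(n+1)/4 = 7*8/4 = 14.
        Tie groups: |d|=1 (t=2), |d|=3 (t=3); sum(t^3 - t) = 30.
        Var[W] = n(n+1)(2n+1)/24 - sum(t^3-t)/48 = 840/24 - 30/48 = 34.375.
        z = (W - E[W]) / sqrt(Var[W]) = (12.5 - 14) / 5.8630 = -0.2558.
        Two-sided p = 2*Phi(z) = 0.798074.
Step 6: alpha = 0.05. fail to reject H0.

W+ = 15.5, W- = 12.5, W = min = 12.5, p = 0.798074, fail to reject H0.


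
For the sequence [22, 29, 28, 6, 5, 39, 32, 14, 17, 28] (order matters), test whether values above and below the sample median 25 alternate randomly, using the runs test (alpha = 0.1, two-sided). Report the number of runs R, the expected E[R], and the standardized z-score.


Step 1: Compute median = 25; label A = above, B = below.
Labels in order: BAABBAABBA  (n_A = 5, n_B = 5)
Step 2: Count runs R = 6.
Step 3: Under H0 (random ordering), E[R] = 2*n_A*n_B/(n_A+n_B) + 1 = 2*5*5/10 + 1 = 6.0000.
        Var[R] = 2*n_A*n_B*(2*n_A*n_B - n_A - n_B) / ((n_A+n_B)^2 * (n_A+n_B-1)) = 2000/900 = 2.2222.
        SD[R] = 1.4907.
Step 4: R = E[R], so z = 0 with no continuity correction.
Step 5: Two-sided p-value via normal approximation = 2*(1 - Phi(|z|)) = 1.000000.
Step 6: alpha = 0.1. fail to reject H0.

R = 6, z = 0.0000, p = 1.000000, fail to reject H0.


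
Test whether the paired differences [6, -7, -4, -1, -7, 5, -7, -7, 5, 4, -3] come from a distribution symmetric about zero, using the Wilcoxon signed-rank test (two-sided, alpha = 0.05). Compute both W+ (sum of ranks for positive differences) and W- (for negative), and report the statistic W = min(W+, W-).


Step 1: Drop any zero differences (none here) and take |d_i|.
|d| = [6, 7, 4, 1, 7, 5, 7, 7, 5, 4, 3]
Step 2: Midrank |d_i| (ties get averaged ranks).
ranks: |6|->7, |7|->9.5, |4|->3.5, |1|->1, |7|->9.5, |5|->5.5, |7|->9.5, |7|->9.5, |5|->5.5, |4|->3.5, |3|->2
Step 3: Attach original signs; sum ranks with positive sign and with negative sign.
W+ = 7 + 5.5 + 5.5 + 3.5 = 21.5
W- = 9.5 + 3.5 + 1 + 9.5 + 9.5 + 9.5 + 2 = 44.5
(Check: W+ + W- = 66 should equal n(n+1)/2 = 66.)
Step 4: Test statistic W = min(W+, W-) = 21.5.
Step 5: Ties in |d|, so use the tie-corrected normal approximation.
        E[W] = n(n+1)/4 = 11*12/4 = 33.
        Tie groups: |d|=4 (t=2), |d|=5 (t=2), |d|=7 (t=4); sum(t^3 - t) = 72.
        Var[W] = n(n+1)(2n+1)/24 - sum(t^3-t)/48 = 3036/24 - 72/48 = 125.
        z = (W - E[W]) / sqrt(Var[W]) = (21.5 - 33) / 11.1803 = -1.0286.
        Two-sided p = 2*Phi(z) = 0.303672.
Step 6: alpha = 0.05. fail to reject H0.

W+ = 21.5, W- = 44.5, W = min = 21.5, p = 0.303672, fail to reject H0.


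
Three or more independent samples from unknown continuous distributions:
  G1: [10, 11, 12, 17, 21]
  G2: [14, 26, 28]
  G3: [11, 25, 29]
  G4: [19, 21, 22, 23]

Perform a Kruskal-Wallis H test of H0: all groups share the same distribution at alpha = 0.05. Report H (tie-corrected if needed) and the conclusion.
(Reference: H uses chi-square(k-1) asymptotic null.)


Step 1: Combine all N = 15 observations and assign midranks.
sorted (value, group, rank): (10,G1,1), (11,G1,2.5), (11,G3,2.5), (12,G1,4), (14,G2,5), (17,G1,6), (19,G4,7), (21,G1,8.5), (21,G4,8.5), (22,G4,10), (23,G4,11), (25,G3,12), (26,G2,13), (28,G2,14), (29,G3,15)
Step 2: Sum ranks within each group.
R_1 = 22 (n_1 = 5)
R_2 = 32 (n_2 = 3)
R_3 = 29.5 (n_3 = 3)
R_4 = 36.5 (n_4 = 4)
Step 3: H = 12/(N(N+1)) * sum(R_i^2/n_i) - 3(N+1)
     = 12/(15*16) * (22^2/5 + 32^2/3 + 29.5^2/3 + 36.5^2/4) - 3*16
     = 0.050000 * 1061.28 - 48
     = 5.063958.
Step 4: Ties present; correction factor C = 1 - 12/(15^3 - 15) = 0.996429. Corrected H = 5.063958 / 0.996429 = 5.082109.
Step 5: Under H0, H ~ chi^2(3); p-value = 0.165883.
Step 6: alpha = 0.05. fail to reject H0.

H = 5.0821, df = 3, p = 0.165883, fail to reject H0.


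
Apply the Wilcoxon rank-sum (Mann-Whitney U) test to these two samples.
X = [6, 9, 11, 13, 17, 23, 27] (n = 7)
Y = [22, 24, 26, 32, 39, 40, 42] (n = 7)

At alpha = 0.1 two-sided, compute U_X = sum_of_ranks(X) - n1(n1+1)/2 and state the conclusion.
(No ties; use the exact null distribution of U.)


Step 1: Combine and sort all 14 observations; assign midranks.
sorted (value, group): (6,X), (9,X), (11,X), (13,X), (17,X), (22,Y), (23,X), (24,Y), (26,Y), (27,X), (32,Y), (39,Y), (40,Y), (42,Y)
ranks: 6->1, 9->2, 11->3, 13->4, 17->5, 22->6, 23->7, 24->8, 26->9, 27->10, 32->11, 39->12, 40->13, 42->14
Step 2: Rank sum for X: R1 = 1 + 2 + 3 + 4 + 5 + 7 + 10 = 32.
Step 3: U_X = R1 - n1(n1+1)/2 = 32 - 7*8/2 = 32 - 28 = 4.
       U_Y = n1*n2 - U_X = 49 - 4 = 45.
Step 4: No ties, so the exact null distribution of U (based on enumerating the C(14,7) = 3432 equally likely rank assignments) gives the two-sided p-value.
Step 5: p-value = 0.006993; compare to alpha = 0.1. reject H0.

U_X = 4, p = 0.006993, reject H0 at alpha = 0.1.


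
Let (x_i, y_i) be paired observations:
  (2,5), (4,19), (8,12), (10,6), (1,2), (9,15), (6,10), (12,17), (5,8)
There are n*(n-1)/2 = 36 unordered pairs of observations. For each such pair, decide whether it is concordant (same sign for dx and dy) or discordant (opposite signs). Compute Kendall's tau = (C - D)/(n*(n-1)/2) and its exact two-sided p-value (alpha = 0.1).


Step 1: Enumerate the 36 unordered pairs (i,j) with i<j and classify each by sign(x_j-x_i) * sign(y_j-y_i).
  (1,2):dx=+2,dy=+14->C; (1,3):dx=+6,dy=+7->C; (1,4):dx=+8,dy=+1->C; (1,5):dx=-1,dy=-3->C
  (1,6):dx=+7,dy=+10->C; (1,7):dx=+4,dy=+5->C; (1,8):dx=+10,dy=+12->C; (1,9):dx=+3,dy=+3->C
  (2,3):dx=+4,dy=-7->D; (2,4):dx=+6,dy=-13->D; (2,5):dx=-3,dy=-17->C; (2,6):dx=+5,dy=-4->D
  (2,7):dx=+2,dy=-9->D; (2,8):dx=+8,dy=-2->D; (2,9):dx=+1,dy=-11->D; (3,4):dx=+2,dy=-6->D
  (3,5):dx=-7,dy=-10->C; (3,6):dx=+1,dy=+3->C; (3,7):dx=-2,dy=-2->C; (3,8):dx=+4,dy=+5->C
  (3,9):dx=-3,dy=-4->C; (4,5):dx=-9,dy=-4->C; (4,6):dx=-1,dy=+9->D; (4,7):dx=-4,dy=+4->D
  (4,8):dx=+2,dy=+11->C; (4,9):dx=-5,dy=+2->D; (5,6):dx=+8,dy=+13->C; (5,7):dx=+5,dy=+8->C
  (5,8):dx=+11,dy=+15->C; (5,9):dx=+4,dy=+6->C; (6,7):dx=-3,dy=-5->C; (6,8):dx=+3,dy=+2->C
  (6,9):dx=-4,dy=-7->C; (7,8):dx=+6,dy=+7->C; (7,9):dx=-1,dy=-2->C; (8,9):dx=-7,dy=-9->C
Step 2: C = 26, D = 10, total pairs = 36.
Step 3: tau = (C - D)/(n(n-1)/2) = (26 - 10)/36 = 0.444444.
Step 4: Exact two-sided p-value (enumerate n! = 362880 permutations of y under H0): p = 0.119439.
Step 5: alpha = 0.1. fail to reject H0.

tau_b = 0.4444 (C=26, D=10), p = 0.119439, fail to reject H0.


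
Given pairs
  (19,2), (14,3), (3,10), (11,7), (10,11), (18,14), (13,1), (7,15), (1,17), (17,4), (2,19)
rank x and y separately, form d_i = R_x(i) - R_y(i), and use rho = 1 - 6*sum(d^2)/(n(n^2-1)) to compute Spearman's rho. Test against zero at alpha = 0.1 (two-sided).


Step 1: Rank x and y separately (midranks; no ties here).
rank(x): 19->11, 14->8, 3->3, 11->6, 10->5, 18->10, 13->7, 7->4, 1->1, 17->9, 2->2
rank(y): 2->2, 3->3, 10->6, 7->5, 11->7, 14->8, 1->1, 15->9, 17->10, 4->4, 19->11
Step 2: d_i = R_x(i) - R_y(i); compute d_i^2.
  (11-2)^2=81, (8-3)^2=25, (3-6)^2=9, (6-5)^2=1, (5-7)^2=4, (10-8)^2=4, (7-1)^2=36, (4-9)^2=25, (1-10)^2=81, (9-4)^2=25, (2-11)^2=81
sum(d^2) = 372.
Step 3: rho = 1 - 6*372 / (11*(11^2 - 1)) = 1 - 2232/1320 = -0.690909.
Step 4: Under H0, t = rho * sqrt((n-2)/(1-rho^2)) = -2.8671 ~ t(9).
Step 5: Two-sided p-value from the t-distribution with 9 df = 0.018565.
Step 6: alpha = 0.1. reject H0.

rho = -0.6909, p = 0.018565, reject H0 at alpha = 0.1.


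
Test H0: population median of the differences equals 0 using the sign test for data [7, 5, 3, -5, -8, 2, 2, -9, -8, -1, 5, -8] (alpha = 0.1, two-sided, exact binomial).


Step 1: Discard zero differences. Original n = 12; n_eff = number of nonzero differences = 12.
Nonzero differences (with sign): +7, +5, +3, -5, -8, +2, +2, -9, -8, -1, +5, -8
Step 2: Count signs: positive = 6, negative = 6.
Step 3: Under H0: P(positive) = 0.5, so the number of positives S ~ Bin(12, 0.5).
Step 4: Two-sided exact p-value = sum of Bin(12,0.5) probabilities at or below the observed probability = 1.000000.
Step 5: alpha = 0.1. fail to reject H0.

n_eff = 12, pos = 6, neg = 6, p = 1.000000, fail to reject H0.


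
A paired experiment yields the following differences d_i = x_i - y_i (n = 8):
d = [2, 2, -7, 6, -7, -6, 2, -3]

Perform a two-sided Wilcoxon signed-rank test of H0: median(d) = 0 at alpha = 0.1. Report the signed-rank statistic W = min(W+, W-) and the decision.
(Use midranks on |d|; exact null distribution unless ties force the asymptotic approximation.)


Step 1: Drop any zero differences (none here) and take |d_i|.
|d| = [2, 2, 7, 6, 7, 6, 2, 3]
Step 2: Midrank |d_i| (ties get averaged ranks).
ranks: |2|->2, |2|->2, |7|->7.5, |6|->5.5, |7|->7.5, |6|->5.5, |2|->2, |3|->4
Step 3: Attach original signs; sum ranks with positive sign and with negative sign.
W+ = 2 + 2 + 5.5 + 2 = 11.5
W- = 7.5 + 7.5 + 5.5 + 4 = 24.5
(Check: W+ + W- = 36 should equal n(n+1)/2 = 36.)
Step 4: Test statistic W = min(W+, W-) = 11.5.
Step 5: Ties in |d|, so use the tie-corrected normal approximation.
        E[W] = n(n+1)/4 = 8*9/4 = 18.
        Tie groups: |d|=2 (t=3), |d|=6 (t=2), |d|=7 (t=2); sum(t^3 - t) = 36.
        Var[W] = n(n+1)(2n+1)/24 - sum(t^3-t)/48 = 1224/24 - 36/48 = 50.25.
        z = (W - E[W]) / sqrt(Var[W]) = (11.5 - 18) / 7.0887 = -0.9169.
        Two-sided p = 2*Phi(z) = 0.359169.
Step 6: alpha = 0.1. fail to reject H0.

W+ = 11.5, W- = 24.5, W = min = 11.5, p = 0.359169, fail to reject H0.


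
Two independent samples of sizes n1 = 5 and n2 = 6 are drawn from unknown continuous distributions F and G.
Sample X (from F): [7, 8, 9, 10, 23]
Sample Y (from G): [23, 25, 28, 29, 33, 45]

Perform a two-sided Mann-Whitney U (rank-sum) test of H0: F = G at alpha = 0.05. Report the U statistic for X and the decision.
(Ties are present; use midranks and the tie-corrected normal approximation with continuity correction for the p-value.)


Step 1: Combine and sort all 11 observations; assign midranks.
sorted (value, group): (7,X), (8,X), (9,X), (10,X), (23,X), (23,Y), (25,Y), (28,Y), (29,Y), (33,Y), (45,Y)
ranks: 7->1, 8->2, 9->3, 10->4, 23->5.5, 23->5.5, 25->7, 28->8, 29->9, 33->10, 45->11
Step 2: Rank sum for X: R1 = 1 + 2 + 3 + 4 + 5.5 = 15.5.
Step 3: U_X = R1 - n1(n1+1)/2 = 15.5 - 5*6/2 = 15.5 - 15 = 0.5.
       U_Y = n1*n2 - U_X = 30 - 0.5 = 29.5.
Step 4: Ties are present, so use the tie-corrected normal approximation (with continuity correction) for the p-value.
Step 5: p-value = 0.010411; compare to alpha = 0.05. reject H0.

U_X = 0.5, p = 0.010411, reject H0 at alpha = 0.05.


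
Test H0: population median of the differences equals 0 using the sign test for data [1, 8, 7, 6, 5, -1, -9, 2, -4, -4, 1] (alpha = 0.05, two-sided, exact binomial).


Step 1: Discard zero differences. Original n = 11; n_eff = number of nonzero differences = 11.
Nonzero differences (with sign): +1, +8, +7, +6, +5, -1, -9, +2, -4, -4, +1
Step 2: Count signs: positive = 7, negative = 4.
Step 3: Under H0: P(positive) = 0.5, so the number of positives S ~ Bin(11, 0.5).
Step 4: Two-sided exact p-value = sum of Bin(11,0.5) probabilities at or below the observed probability = 0.548828.
Step 5: alpha = 0.05. fail to reject H0.

n_eff = 11, pos = 7, neg = 4, p = 0.548828, fail to reject H0.


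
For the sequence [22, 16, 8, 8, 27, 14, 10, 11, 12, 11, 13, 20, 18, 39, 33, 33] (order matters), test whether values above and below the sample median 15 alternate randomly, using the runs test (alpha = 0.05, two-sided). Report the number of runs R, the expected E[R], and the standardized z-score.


Step 1: Compute median = 15; label A = above, B = below.
Labels in order: AABBABBBBBBAAAAA  (n_A = 8, n_B = 8)
Step 2: Count runs R = 5.
Step 3: Under H0 (random ordering), E[R] = 2*n_A*n_B/(n_A+n_B) + 1 = 2*8*8/16 + 1 = 9.0000.
        Var[R] = 2*n_A*n_B*(2*n_A*n_B - n_A - n_B) / ((n_A+n_B)^2 * (n_A+n_B-1)) = 14336/3840 = 3.7333.
        SD[R] = 1.9322.
Step 4: Continuity-corrected z = (R + 0.5 - E[R]) / SD[R] = (5 + 0.5 - 9.0000) / 1.9322 = -1.8114.
Step 5: Two-sided p-value via normal approximation = 2*(1 - Phi(|z|)) = 0.070076.
Step 6: alpha = 0.05. fail to reject H0.

R = 5, z = -1.8114, p = 0.070076, fail to reject H0.


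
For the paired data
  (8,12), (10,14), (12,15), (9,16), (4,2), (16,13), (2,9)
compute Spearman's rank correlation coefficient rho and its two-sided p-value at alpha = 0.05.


Step 1: Rank x and y separately (midranks; no ties here).
rank(x): 8->3, 10->5, 12->6, 9->4, 4->2, 16->7, 2->1
rank(y): 12->3, 14->5, 15->6, 16->7, 2->1, 13->4, 9->2
Step 2: d_i = R_x(i) - R_y(i); compute d_i^2.
  (3-3)^2=0, (5-5)^2=0, (6-6)^2=0, (4-7)^2=9, (2-1)^2=1, (7-4)^2=9, (1-2)^2=1
sum(d^2) = 20.
Step 3: rho = 1 - 6*20 / (7*(7^2 - 1)) = 1 - 120/336 = 0.642857.
Step 4: Under H0, t = rho * sqrt((n-2)/(1-rho^2)) = 1.8766 ~ t(5).
Step 5: Two-sided p-value from the t-distribution with 5 df = 0.119392.
Step 6: alpha = 0.05. fail to reject H0.

rho = 0.6429, p = 0.119392, fail to reject H0 at alpha = 0.05.


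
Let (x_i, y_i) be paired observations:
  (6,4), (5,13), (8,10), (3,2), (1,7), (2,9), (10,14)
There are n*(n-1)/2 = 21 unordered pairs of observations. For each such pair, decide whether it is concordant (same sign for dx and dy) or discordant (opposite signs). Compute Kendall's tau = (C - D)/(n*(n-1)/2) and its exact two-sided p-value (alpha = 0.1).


Step 1: Enumerate the 21 unordered pairs (i,j) with i<j and classify each by sign(x_j-x_i) * sign(y_j-y_i).
  (1,2):dx=-1,dy=+9->D; (1,3):dx=+2,dy=+6->C; (1,4):dx=-3,dy=-2->C; (1,5):dx=-5,dy=+3->D
  (1,6):dx=-4,dy=+5->D; (1,7):dx=+4,dy=+10->C; (2,3):dx=+3,dy=-3->D; (2,4):dx=-2,dy=-11->C
  (2,5):dx=-4,dy=-6->C; (2,6):dx=-3,dy=-4->C; (2,7):dx=+5,dy=+1->C; (3,4):dx=-5,dy=-8->C
  (3,5):dx=-7,dy=-3->C; (3,6):dx=-6,dy=-1->C; (3,7):dx=+2,dy=+4->C; (4,5):dx=-2,dy=+5->D
  (4,6):dx=-1,dy=+7->D; (4,7):dx=+7,dy=+12->C; (5,6):dx=+1,dy=+2->C; (5,7):dx=+9,dy=+7->C
  (6,7):dx=+8,dy=+5->C
Step 2: C = 15, D = 6, total pairs = 21.
Step 3: tau = (C - D)/(n(n-1)/2) = (15 - 6)/21 = 0.428571.
Step 4: Exact two-sided p-value (enumerate n! = 5040 permutations of y under H0): p = 0.238889.
Step 5: alpha = 0.1. fail to reject H0.

tau_b = 0.4286 (C=15, D=6), p = 0.238889, fail to reject H0.


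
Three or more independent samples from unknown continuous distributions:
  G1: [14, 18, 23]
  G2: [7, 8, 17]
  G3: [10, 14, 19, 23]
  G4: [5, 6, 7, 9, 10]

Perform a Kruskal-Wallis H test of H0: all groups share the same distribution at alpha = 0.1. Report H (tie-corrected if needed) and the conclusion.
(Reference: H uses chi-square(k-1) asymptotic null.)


Step 1: Combine all N = 15 observations and assign midranks.
sorted (value, group, rank): (5,G4,1), (6,G4,2), (7,G2,3.5), (7,G4,3.5), (8,G2,5), (9,G4,6), (10,G3,7.5), (10,G4,7.5), (14,G1,9.5), (14,G3,9.5), (17,G2,11), (18,G1,12), (19,G3,13), (23,G1,14.5), (23,G3,14.5)
Step 2: Sum ranks within each group.
R_1 = 36 (n_1 = 3)
R_2 = 19.5 (n_2 = 3)
R_3 = 44.5 (n_3 = 4)
R_4 = 20 (n_4 = 5)
Step 3: H = 12/(N(N+1)) * sum(R_i^2/n_i) - 3(N+1)
     = 12/(15*16) * (36^2/3 + 19.5^2/3 + 44.5^2/4 + 20^2/5) - 3*16
     = 0.050000 * 1133.81 - 48
     = 8.690625.
Step 4: Ties present; correction factor C = 1 - 24/(15^3 - 15) = 0.992857. Corrected H = 8.690625 / 0.992857 = 8.753147.
Step 5: Under H0, H ~ chi^2(3); p-value = 0.032760.
Step 6: alpha = 0.1. reject H0.

H = 8.7531, df = 3, p = 0.032760, reject H0.


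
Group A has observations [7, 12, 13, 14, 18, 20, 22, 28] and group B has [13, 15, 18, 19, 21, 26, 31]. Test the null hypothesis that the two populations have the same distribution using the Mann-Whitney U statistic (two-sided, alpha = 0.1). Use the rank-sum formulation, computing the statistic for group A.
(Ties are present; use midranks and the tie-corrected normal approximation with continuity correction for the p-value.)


Step 1: Combine and sort all 15 observations; assign midranks.
sorted (value, group): (7,X), (12,X), (13,X), (13,Y), (14,X), (15,Y), (18,X), (18,Y), (19,Y), (20,X), (21,Y), (22,X), (26,Y), (28,X), (31,Y)
ranks: 7->1, 12->2, 13->3.5, 13->3.5, 14->5, 15->6, 18->7.5, 18->7.5, 19->9, 20->10, 21->11, 22->12, 26->13, 28->14, 31->15
Step 2: Rank sum for X: R1 = 1 + 2 + 3.5 + 5 + 7.5 + 10 + 12 + 14 = 55.
Step 3: U_X = R1 - n1(n1+1)/2 = 55 - 8*9/2 = 55 - 36 = 19.
       U_Y = n1*n2 - U_X = 56 - 19 = 37.
Step 4: Ties are present, so use the tie-corrected normal approximation (with continuity correction) for the p-value.
Step 5: p-value = 0.324405; compare to alpha = 0.1. fail to reject H0.

U_X = 19, p = 0.324405, fail to reject H0 at alpha = 0.1.


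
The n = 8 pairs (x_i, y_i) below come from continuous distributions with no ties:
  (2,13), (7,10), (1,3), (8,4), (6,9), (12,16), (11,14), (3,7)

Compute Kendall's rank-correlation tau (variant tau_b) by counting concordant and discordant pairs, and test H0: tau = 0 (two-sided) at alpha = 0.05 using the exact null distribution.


Step 1: Enumerate the 28 unordered pairs (i,j) with i<j and classify each by sign(x_j-x_i) * sign(y_j-y_i).
  (1,2):dx=+5,dy=-3->D; (1,3):dx=-1,dy=-10->C; (1,4):dx=+6,dy=-9->D; (1,5):dx=+4,dy=-4->D
  (1,6):dx=+10,dy=+3->C; (1,7):dx=+9,dy=+1->C; (1,8):dx=+1,dy=-6->D; (2,3):dx=-6,dy=-7->C
  (2,4):dx=+1,dy=-6->D; (2,5):dx=-1,dy=-1->C; (2,6):dx=+5,dy=+6->C; (2,7):dx=+4,dy=+4->C
  (2,8):dx=-4,dy=-3->C; (3,4):dx=+7,dy=+1->C; (3,5):dx=+5,dy=+6->C; (3,6):dx=+11,dy=+13->C
  (3,7):dx=+10,dy=+11->C; (3,8):dx=+2,dy=+4->C; (4,5):dx=-2,dy=+5->D; (4,6):dx=+4,dy=+12->C
  (4,7):dx=+3,dy=+10->C; (4,8):dx=-5,dy=+3->D; (5,6):dx=+6,dy=+7->C; (5,7):dx=+5,dy=+5->C
  (5,8):dx=-3,dy=-2->C; (6,7):dx=-1,dy=-2->C; (6,8):dx=-9,dy=-9->C; (7,8):dx=-8,dy=-7->C
Step 2: C = 21, D = 7, total pairs = 28.
Step 3: tau = (C - D)/(n(n-1)/2) = (21 - 7)/28 = 0.500000.
Step 4: Exact two-sided p-value (enumerate n! = 40320 permutations of y under H0): p = 0.108681.
Step 5: alpha = 0.05. fail to reject H0.

tau_b = 0.5000 (C=21, D=7), p = 0.108681, fail to reject H0.


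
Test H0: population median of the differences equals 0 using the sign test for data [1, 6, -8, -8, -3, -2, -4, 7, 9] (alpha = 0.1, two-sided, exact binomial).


Step 1: Discard zero differences. Original n = 9; n_eff = number of nonzero differences = 9.
Nonzero differences (with sign): +1, +6, -8, -8, -3, -2, -4, +7, +9
Step 2: Count signs: positive = 4, negative = 5.
Step 3: Under H0: P(positive) = 0.5, so the number of positives S ~ Bin(9, 0.5).
Step 4: Two-sided exact p-value = sum of Bin(9,0.5) probabilities at or below the observed probability = 1.000000.
Step 5: alpha = 0.1. fail to reject H0.

n_eff = 9, pos = 4, neg = 5, p = 1.000000, fail to reject H0.


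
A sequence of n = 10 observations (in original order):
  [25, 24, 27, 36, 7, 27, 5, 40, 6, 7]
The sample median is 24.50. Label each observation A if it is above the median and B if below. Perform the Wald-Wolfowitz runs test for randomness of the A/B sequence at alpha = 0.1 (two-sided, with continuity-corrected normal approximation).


Step 1: Compute median = 24.50; label A = above, B = below.
Labels in order: ABAABABABB  (n_A = 5, n_B = 5)
Step 2: Count runs R = 8.
Step 3: Under H0 (random ordering), E[R] = 2*n_A*n_B/(n_A+n_B) + 1 = 2*5*5/10 + 1 = 6.0000.
        Var[R] = 2*n_A*n_B*(2*n_A*n_B - n_A - n_B) / ((n_A+n_B)^2 * (n_A+n_B-1)) = 2000/900 = 2.2222.
        SD[R] = 1.4907.
Step 4: Continuity-corrected z = (R - 0.5 - E[R]) / SD[R] = (8 - 0.5 - 6.0000) / 1.4907 = 1.0062.
Step 5: Two-sided p-value via normal approximation = 2*(1 - Phi(|z|)) = 0.314305.
Step 6: alpha = 0.1. fail to reject H0.

R = 8, z = 1.0062, p = 0.314305, fail to reject H0.
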